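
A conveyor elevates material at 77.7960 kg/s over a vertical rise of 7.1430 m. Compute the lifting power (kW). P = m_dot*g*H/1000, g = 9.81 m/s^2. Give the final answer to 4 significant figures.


P = 77.7960 * 9.81 * 7.1430 / 1000
P = 5.451 kW


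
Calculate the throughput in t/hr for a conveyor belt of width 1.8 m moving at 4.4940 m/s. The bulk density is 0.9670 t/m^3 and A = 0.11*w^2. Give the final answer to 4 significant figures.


A = 0.11 * 1.8^2 = 0.3564 m^2
C = 0.3564 * 4.4940 * 0.9670 * 3600
C = 5576 t/hr


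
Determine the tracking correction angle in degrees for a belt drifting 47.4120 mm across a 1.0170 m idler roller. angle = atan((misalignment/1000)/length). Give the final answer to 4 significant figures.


misalign_m = 47.4120 / 1000 = 0.047412 m
angle = atan(0.047412 / 1.0170)
angle = 2.669 deg


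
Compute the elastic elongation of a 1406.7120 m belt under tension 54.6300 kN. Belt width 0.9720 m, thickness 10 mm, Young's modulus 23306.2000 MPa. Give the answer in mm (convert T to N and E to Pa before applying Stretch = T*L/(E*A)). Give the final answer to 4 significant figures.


A = 0.9720 * 0.01 = 0.00972 m^2
Stretch = 54.6300*1000 * 1406.7120 / (23306.2000e6 * 0.00972) * 1000
Stretch = 339.2 mm


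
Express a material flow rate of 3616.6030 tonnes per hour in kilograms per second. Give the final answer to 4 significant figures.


m_dot = 3616.6030 * 1000 / 3600
m_dot = 1005 kg/s


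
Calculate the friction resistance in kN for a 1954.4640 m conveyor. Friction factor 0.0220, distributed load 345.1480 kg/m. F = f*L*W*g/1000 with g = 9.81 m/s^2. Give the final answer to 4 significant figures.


F = 0.0220 * 1954.4640 * 345.1480 * 9.81 / 1000
F = 145.6 kN


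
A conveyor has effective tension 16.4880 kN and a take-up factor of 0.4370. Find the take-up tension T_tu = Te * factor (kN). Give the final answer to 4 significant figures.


T_tu = 16.4880 * 0.4370
T_tu = 7.205 kN


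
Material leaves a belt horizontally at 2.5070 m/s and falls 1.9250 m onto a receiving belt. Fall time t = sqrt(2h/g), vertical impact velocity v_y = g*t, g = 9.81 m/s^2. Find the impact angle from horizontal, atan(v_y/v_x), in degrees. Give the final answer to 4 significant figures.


t = sqrt(2*1.9250/9.81) = 0.626464 s
v_y = 9.81 * 0.626464 = 6.14561 m/s
angle = atan(6.14561 / 2.5070) = 67.81 deg


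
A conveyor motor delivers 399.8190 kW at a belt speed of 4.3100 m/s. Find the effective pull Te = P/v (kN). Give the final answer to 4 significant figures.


Te = P / v = 399.8190 / 4.3100
Te = 92.77 kN


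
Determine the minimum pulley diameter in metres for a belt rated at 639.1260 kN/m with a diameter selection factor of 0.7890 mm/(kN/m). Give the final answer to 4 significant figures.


D = 639.1260 * 0.7890 / 1000
D = 0.5043 m


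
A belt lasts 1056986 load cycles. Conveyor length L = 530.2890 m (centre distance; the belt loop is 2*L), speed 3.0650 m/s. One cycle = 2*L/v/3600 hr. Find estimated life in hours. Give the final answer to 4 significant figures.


cycle_time = 2 * 530.2890 / 3.0650 / 3600 = 0.0961191 hr
life = 1056986 * 0.0961191 = 101600 hours


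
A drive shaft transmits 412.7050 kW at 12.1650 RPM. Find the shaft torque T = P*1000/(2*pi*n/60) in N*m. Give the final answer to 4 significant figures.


omega = 2*pi*12.1650/60 = 1.27392 rad/s
T = 412.7050*1000 / 1.27392
T = 324000 N*m


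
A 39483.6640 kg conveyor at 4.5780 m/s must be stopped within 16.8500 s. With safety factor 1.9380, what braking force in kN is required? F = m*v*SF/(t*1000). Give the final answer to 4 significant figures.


F = 39483.6640 * 4.5780 / 16.8500 * 1.9380 / 1000
F = 20.79 kN


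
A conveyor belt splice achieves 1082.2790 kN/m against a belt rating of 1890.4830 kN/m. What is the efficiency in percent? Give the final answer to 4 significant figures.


Eff = 1082.2790 / 1890.4830 * 100
Eff = 57.25 %


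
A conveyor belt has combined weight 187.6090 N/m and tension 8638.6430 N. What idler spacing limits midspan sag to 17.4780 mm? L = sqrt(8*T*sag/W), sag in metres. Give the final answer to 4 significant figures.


sag = 17.4780/1000 = 0.017478 m
L = sqrt(8 * 8638.6430 * 0.017478 / 187.6090)
L = 2.537 m


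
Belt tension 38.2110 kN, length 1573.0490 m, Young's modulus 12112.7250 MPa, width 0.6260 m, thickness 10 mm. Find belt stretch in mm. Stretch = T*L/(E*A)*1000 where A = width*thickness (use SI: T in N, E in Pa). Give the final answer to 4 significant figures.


A = 0.6260 * 0.01 = 0.00626 m^2
Stretch = 38.2110*1000 * 1573.0490 / (12112.7250e6 * 0.00626) * 1000
Stretch = 792.7 mm


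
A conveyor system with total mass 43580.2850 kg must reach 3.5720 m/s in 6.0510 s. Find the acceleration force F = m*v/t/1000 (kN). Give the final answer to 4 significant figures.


F = 43580.2850 * 3.5720 / 6.0510 / 1000
F = 25.73 kN


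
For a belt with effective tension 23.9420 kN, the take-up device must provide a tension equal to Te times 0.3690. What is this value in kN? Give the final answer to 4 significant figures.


T_tu = 23.9420 * 0.3690
T_tu = 8.835 kN


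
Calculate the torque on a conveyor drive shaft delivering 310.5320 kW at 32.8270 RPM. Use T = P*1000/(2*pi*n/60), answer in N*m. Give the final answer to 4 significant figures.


omega = 2*pi*32.8270/60 = 3.43764 rad/s
T = 310.5320*1000 / 3.43764
T = 90330 N*m


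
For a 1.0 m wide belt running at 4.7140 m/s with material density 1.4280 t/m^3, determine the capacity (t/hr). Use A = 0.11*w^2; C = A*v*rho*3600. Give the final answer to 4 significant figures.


A = 0.11 * 1.0^2 = 0.11 m^2
C = 0.11 * 4.7140 * 1.4280 * 3600
C = 2666 t/hr


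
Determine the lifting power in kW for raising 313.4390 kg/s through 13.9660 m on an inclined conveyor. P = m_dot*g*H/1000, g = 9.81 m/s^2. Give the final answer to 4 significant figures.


P = 313.4390 * 9.81 * 13.9660 / 1000
P = 42.94 kW


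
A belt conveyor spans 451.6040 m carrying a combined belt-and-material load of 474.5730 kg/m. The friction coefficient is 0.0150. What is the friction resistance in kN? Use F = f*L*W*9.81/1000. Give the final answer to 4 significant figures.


F = 0.0150 * 451.6040 * 474.5730 * 9.81 / 1000
F = 31.54 kN


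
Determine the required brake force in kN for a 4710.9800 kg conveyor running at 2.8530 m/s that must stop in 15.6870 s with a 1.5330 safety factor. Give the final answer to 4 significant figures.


F = 4710.9800 * 2.8530 / 15.6870 * 1.5330 / 1000
F = 1.313 kN


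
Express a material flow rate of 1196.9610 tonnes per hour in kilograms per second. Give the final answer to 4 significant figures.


m_dot = 1196.9610 * 1000 / 3600
m_dot = 332.5 kg/s


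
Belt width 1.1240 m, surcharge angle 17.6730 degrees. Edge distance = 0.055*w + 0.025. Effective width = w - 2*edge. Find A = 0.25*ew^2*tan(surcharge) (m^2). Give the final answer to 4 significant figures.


edge = 0.055*1.1240 + 0.025 = 0.08682 m
ew = 1.1240 - 2*0.08682 = 0.95036 m
A = 0.25 * 0.95036^2 * tan(17.6730 deg)
A = 0.07194 m^2


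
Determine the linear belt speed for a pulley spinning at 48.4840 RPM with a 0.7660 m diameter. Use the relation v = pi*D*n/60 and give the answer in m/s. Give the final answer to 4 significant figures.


v = pi * 0.7660 * 48.4840 / 60
v = 1.945 m/s


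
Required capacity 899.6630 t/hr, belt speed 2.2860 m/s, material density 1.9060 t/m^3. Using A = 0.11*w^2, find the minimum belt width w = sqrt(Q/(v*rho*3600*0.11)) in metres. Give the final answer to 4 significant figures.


A_req = 899.6630 / (2.2860 * 1.9060 * 3600) = 0.0573559 m^2
w = sqrt(0.0573559 / 0.11)
w = 0.7221 m


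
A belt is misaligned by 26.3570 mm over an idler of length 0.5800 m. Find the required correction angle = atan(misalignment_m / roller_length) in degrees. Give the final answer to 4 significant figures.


misalign_m = 26.3570 / 1000 = 0.026357 m
angle = atan(0.026357 / 0.5800)
angle = 2.602 deg


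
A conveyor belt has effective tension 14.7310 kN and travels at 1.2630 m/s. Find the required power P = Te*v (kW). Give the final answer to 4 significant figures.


P = Te * v = 14.7310 * 1.2630
P = 18.61 kW


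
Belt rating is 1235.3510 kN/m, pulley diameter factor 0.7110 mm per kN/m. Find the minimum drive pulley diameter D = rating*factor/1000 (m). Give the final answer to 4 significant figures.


D = 1235.3510 * 0.7110 / 1000
D = 0.8783 m


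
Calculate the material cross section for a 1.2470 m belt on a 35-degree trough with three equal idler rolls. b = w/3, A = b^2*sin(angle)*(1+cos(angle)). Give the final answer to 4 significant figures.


b = 1.2470/3 = 0.415667 m
A = 0.415667^2 * sin(35 deg) * (1 + cos(35 deg))
A = 0.1803 m^2


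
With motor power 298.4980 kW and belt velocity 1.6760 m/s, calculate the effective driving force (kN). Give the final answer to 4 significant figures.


Te = P / v = 298.4980 / 1.6760
Te = 178.1 kN


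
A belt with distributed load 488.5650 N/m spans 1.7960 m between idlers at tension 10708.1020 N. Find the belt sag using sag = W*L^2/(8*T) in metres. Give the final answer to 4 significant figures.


sag = 488.5650 * 1.7960^2 / (8 * 10708.1020)
sag = 0.01840 m


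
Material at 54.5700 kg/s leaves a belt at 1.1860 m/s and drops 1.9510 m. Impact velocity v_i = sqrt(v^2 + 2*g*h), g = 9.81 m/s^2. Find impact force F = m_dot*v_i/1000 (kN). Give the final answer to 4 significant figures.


v_i = sqrt(1.1860^2 + 2*9.81*1.9510) = 6.29962 m/s
F = 54.5700 * 6.29962 / 1000
F = 0.3438 kN


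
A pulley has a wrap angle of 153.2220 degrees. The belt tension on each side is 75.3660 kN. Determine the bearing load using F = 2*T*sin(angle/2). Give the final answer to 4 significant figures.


F = 2 * 75.3660 * sin(153.2220/2 deg)
F = 146.6 kN


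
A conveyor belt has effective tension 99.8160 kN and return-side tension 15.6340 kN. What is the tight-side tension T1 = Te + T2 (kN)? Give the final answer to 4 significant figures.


T1 = Te + T2 = 99.8160 + 15.6340
T1 = 115.5 kN


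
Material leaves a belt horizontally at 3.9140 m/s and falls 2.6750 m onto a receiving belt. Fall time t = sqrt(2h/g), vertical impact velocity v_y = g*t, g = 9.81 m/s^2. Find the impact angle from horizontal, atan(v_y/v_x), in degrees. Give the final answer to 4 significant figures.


t = sqrt(2*2.6750/9.81) = 0.738486 s
v_y = 9.81 * 0.738486 = 7.24455 m/s
angle = atan(7.24455 / 3.9140) = 61.62 deg


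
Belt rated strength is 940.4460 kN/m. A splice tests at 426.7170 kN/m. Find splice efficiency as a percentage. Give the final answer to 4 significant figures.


Eff = 426.7170 / 940.4460 * 100
Eff = 45.37 %


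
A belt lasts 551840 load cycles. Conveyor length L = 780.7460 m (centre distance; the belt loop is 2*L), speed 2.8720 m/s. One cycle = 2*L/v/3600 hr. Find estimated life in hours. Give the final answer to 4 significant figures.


cycle_time = 2 * 780.7460 / 2.8720 / 3600 = 0.151026 hr
life = 551840 * 0.151026 = 83340 hours


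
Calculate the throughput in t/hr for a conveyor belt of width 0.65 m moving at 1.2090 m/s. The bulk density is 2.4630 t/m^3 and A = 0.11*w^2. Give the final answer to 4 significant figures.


A = 0.11 * 0.65^2 = 0.046475 m^2
C = 0.046475 * 1.2090 * 2.4630 * 3600
C = 498.2 t/hr


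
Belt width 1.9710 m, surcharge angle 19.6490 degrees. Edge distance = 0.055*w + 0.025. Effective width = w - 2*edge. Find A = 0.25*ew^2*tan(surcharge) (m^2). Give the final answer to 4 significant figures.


edge = 0.055*1.9710 + 0.025 = 0.133405 m
ew = 1.9710 - 2*0.133405 = 1.70419 m
A = 0.25 * 1.70419^2 * tan(19.6490 deg)
A = 0.2592 m^2


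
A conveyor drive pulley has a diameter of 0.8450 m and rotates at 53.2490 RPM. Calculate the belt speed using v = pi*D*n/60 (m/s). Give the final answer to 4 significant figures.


v = pi * 0.8450 * 53.2490 / 60
v = 2.356 m/s


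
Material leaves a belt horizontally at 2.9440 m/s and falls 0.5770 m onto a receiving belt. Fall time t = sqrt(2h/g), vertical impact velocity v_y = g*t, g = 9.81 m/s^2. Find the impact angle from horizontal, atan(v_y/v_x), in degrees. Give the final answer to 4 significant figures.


t = sqrt(2*0.5770/9.81) = 0.34298 s
v_y = 9.81 * 0.34298 = 3.36463 m/s
angle = atan(3.36463 / 2.9440) = 48.81 deg


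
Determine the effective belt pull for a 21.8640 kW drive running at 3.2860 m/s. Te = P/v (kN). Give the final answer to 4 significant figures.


Te = P / v = 21.8640 / 3.2860
Te = 6.654 kN


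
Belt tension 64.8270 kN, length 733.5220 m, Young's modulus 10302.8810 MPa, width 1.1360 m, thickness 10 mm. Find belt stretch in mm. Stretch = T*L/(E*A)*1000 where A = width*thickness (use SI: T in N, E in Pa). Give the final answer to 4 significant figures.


A = 1.1360 * 0.01 = 0.01136 m^2
Stretch = 64.8270*1000 * 733.5220 / (10302.8810e6 * 0.01136) * 1000
Stretch = 406.3 mm


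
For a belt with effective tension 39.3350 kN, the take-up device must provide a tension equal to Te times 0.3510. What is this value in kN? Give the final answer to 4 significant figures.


T_tu = 39.3350 * 0.3510
T_tu = 13.81 kN


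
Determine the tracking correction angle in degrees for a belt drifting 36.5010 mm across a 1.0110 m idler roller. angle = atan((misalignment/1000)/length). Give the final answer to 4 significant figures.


misalign_m = 36.5010 / 1000 = 0.036501 m
angle = atan(0.036501 / 1.0110)
angle = 2.068 deg


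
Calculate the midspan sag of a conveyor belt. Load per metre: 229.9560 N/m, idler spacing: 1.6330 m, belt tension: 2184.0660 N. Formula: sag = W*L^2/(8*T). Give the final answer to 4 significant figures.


sag = 229.9560 * 1.6330^2 / (8 * 2184.0660)
sag = 0.03510 m


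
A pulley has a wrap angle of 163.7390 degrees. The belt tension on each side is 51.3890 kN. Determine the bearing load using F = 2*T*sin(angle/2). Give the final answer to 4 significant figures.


F = 2 * 51.3890 * sin(163.7390/2 deg)
F = 101.7 kN


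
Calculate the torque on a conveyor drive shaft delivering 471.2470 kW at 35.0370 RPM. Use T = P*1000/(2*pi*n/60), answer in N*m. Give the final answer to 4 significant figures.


omega = 2*pi*35.0370/60 = 3.66907 rad/s
T = 471.2470*1000 / 3.66907
T = 128400 N*m


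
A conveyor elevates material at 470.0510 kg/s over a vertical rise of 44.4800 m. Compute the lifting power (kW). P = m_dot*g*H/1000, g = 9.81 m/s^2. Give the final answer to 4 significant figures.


P = 470.0510 * 9.81 * 44.4800 / 1000
P = 205.1 kW


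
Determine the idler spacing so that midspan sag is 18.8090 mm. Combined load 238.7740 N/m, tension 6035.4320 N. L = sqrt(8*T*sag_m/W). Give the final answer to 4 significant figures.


sag = 18.8090/1000 = 0.018809 m
L = sqrt(8 * 6035.4320 * 0.018809 / 238.7740)
L = 1.950 m


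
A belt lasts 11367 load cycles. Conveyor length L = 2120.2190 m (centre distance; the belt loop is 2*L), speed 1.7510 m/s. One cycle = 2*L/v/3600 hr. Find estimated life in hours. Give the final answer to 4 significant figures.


cycle_time = 2 * 2120.2190 / 1.7510 / 3600 = 0.672701 hr
life = 11367 * 0.672701 = 7647 hours


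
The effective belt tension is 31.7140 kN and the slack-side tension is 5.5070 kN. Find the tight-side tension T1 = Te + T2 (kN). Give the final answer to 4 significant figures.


T1 = Te + T2 = 31.7140 + 5.5070
T1 = 37.22 kN


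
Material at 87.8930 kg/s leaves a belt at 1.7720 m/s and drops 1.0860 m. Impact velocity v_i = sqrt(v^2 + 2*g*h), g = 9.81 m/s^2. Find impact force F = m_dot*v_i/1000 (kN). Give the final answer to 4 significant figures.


v_i = sqrt(1.7720^2 + 2*9.81*1.0860) = 4.94442 m/s
F = 87.8930 * 4.94442 / 1000
F = 0.4346 kN


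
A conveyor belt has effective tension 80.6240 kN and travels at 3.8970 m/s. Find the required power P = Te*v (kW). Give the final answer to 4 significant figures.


P = Te * v = 80.6240 * 3.8970
P = 314.2 kW


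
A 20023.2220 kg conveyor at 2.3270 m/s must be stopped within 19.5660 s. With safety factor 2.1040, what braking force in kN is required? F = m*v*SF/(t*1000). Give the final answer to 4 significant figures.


F = 20023.2220 * 2.3270 / 19.5660 * 2.1040 / 1000
F = 5.010 kN


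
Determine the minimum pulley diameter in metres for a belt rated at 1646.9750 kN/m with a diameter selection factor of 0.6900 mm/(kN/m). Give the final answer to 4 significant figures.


D = 1646.9750 * 0.6900 / 1000
D = 1.136 m


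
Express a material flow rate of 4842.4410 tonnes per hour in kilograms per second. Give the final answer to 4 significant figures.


m_dot = 4842.4410 * 1000 / 3600
m_dot = 1345 kg/s


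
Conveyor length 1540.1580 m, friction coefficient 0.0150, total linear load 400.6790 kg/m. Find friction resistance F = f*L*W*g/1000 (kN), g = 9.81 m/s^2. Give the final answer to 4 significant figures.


F = 0.0150 * 1540.1580 * 400.6790 * 9.81 / 1000
F = 90.81 kN


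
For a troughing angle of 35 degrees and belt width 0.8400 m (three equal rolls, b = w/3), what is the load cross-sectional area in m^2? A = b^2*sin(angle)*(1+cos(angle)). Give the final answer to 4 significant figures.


b = 0.8400/3 = 0.28 m
A = 0.28^2 * sin(35 deg) * (1 + cos(35 deg))
A = 0.08180 m^2


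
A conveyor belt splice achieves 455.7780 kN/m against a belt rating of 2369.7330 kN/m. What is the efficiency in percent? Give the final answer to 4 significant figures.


Eff = 455.7780 / 2369.7330 * 100
Eff = 19.23 %


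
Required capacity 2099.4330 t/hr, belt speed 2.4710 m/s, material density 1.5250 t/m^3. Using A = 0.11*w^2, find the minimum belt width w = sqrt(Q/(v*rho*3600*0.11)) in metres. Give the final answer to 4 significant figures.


A_req = 2099.4330 / (2.4710 * 1.5250 * 3600) = 0.154759 m^2
w = sqrt(0.154759 / 0.11)
w = 1.186 m


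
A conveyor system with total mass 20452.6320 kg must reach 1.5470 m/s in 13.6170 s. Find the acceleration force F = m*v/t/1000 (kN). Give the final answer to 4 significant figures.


F = 20452.6320 * 1.5470 / 13.6170 / 1000
F = 2.324 kN


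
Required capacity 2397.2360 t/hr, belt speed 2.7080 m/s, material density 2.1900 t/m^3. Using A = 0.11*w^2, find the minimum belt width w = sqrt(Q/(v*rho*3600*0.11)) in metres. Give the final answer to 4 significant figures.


A_req = 2397.2360 / (2.7080 * 2.1900 * 3600) = 0.112283 m^2
w = sqrt(0.112283 / 0.11)
w = 1.010 m


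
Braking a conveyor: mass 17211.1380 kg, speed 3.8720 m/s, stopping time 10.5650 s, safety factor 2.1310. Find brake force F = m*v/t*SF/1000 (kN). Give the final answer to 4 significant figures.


F = 17211.1380 * 3.8720 / 10.5650 * 2.1310 / 1000
F = 13.44 kN


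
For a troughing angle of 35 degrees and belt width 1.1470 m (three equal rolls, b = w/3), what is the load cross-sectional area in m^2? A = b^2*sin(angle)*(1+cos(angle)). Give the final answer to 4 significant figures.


b = 1.1470/3 = 0.382333 m
A = 0.382333^2 * sin(35 deg) * (1 + cos(35 deg))
A = 0.1525 m^2


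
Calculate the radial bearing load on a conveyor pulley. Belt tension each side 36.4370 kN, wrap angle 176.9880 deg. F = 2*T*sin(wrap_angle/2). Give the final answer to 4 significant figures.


F = 2 * 36.4370 * sin(176.9880/2 deg)
F = 72.85 kN


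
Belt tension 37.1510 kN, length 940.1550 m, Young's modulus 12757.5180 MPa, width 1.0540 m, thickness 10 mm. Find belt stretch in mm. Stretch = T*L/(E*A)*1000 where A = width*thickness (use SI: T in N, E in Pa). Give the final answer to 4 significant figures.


A = 1.0540 * 0.01 = 0.01054 m^2
Stretch = 37.1510*1000 * 940.1550 / (12757.5180e6 * 0.01054) * 1000
Stretch = 259.8 mm


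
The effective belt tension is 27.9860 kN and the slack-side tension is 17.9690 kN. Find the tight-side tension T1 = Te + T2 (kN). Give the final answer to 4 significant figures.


T1 = Te + T2 = 27.9860 + 17.9690
T1 = 45.95 kN


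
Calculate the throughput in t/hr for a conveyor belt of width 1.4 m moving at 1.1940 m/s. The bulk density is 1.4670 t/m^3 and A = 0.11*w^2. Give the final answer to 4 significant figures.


A = 0.11 * 1.4^2 = 0.2156 m^2
C = 0.2156 * 1.1940 * 1.4670 * 3600
C = 1360 t/hr


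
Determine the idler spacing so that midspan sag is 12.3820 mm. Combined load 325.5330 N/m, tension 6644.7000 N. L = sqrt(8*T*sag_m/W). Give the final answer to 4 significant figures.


sag = 12.3820/1000 = 0.012382 m
L = sqrt(8 * 6644.7000 * 0.012382 / 325.5330)
L = 1.422 m


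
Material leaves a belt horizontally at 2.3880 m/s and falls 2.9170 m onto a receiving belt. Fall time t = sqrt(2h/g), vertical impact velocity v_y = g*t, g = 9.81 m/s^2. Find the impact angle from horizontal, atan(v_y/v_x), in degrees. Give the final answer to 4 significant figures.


t = sqrt(2*2.9170/9.81) = 0.771167 s
v_y = 9.81 * 0.771167 = 7.56515 m/s
angle = atan(7.56515 / 2.3880) = 72.48 deg


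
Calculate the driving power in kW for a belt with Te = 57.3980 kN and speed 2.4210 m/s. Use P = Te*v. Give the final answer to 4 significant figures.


P = Te * v = 57.3980 * 2.4210
P = 139.0 kW


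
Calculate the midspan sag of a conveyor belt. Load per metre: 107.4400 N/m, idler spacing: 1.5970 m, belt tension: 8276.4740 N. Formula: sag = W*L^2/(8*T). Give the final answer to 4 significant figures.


sag = 107.4400 * 1.5970^2 / (8 * 8276.4740)
sag = 0.004138 m


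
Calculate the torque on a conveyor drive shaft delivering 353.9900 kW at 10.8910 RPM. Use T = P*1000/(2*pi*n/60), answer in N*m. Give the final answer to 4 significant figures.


omega = 2*pi*10.8910/60 = 1.1405 rad/s
T = 353.9900*1000 / 1.1405
T = 310400 N*m


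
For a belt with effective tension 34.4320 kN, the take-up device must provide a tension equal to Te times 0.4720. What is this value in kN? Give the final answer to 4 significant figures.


T_tu = 34.4320 * 0.4720
T_tu = 16.25 kN


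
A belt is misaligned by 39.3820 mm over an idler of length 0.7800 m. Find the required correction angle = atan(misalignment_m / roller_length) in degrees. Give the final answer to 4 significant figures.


misalign_m = 39.3820 / 1000 = 0.039382 m
angle = atan(0.039382 / 0.7800)
angle = 2.890 deg


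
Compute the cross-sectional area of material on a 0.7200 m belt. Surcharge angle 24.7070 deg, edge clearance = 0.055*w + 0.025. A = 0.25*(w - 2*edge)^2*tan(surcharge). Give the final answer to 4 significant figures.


edge = 0.055*0.7200 + 0.025 = 0.0646 m
ew = 0.7200 - 2*0.0646 = 0.5908 m
A = 0.25 * 0.5908^2 * tan(24.7070 deg)
A = 0.04015 m^2


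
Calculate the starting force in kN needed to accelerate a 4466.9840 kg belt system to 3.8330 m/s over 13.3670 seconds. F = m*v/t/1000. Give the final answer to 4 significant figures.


F = 4466.9840 * 3.8330 / 13.3670 / 1000
F = 1.281 kN


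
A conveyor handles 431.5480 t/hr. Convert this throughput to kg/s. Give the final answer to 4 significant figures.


m_dot = 431.5480 * 1000 / 3600
m_dot = 119.9 kg/s


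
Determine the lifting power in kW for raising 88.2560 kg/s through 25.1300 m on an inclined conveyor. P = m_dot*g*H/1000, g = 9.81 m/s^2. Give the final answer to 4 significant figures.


P = 88.2560 * 9.81 * 25.1300 / 1000
P = 21.76 kW


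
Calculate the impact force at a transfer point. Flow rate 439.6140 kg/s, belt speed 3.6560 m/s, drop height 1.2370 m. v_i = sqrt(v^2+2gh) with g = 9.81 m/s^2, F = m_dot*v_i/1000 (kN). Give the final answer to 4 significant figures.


v_i = sqrt(3.6560^2 + 2*9.81*1.2370) = 6.13484 m/s
F = 439.6140 * 6.13484 / 1000
F = 2.697 kN


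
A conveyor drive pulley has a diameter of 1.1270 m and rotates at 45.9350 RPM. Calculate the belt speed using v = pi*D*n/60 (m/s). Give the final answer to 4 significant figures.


v = pi * 1.1270 * 45.9350 / 60
v = 2.711 m/s


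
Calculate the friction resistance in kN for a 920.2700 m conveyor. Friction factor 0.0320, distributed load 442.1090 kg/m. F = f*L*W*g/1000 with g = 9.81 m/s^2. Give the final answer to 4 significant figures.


F = 0.0320 * 920.2700 * 442.1090 * 9.81 / 1000
F = 127.7 kN


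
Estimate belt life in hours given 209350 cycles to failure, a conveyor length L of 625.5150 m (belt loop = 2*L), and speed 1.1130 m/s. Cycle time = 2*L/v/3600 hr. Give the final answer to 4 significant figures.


cycle_time = 2 * 625.5150 / 1.1130 / 3600 = 0.312227 hr
life = 209350 * 0.312227 = 65360 hours


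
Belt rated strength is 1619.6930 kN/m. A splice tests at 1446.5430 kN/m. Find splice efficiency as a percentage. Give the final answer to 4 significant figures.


Eff = 1446.5430 / 1619.6930 * 100
Eff = 89.31 %


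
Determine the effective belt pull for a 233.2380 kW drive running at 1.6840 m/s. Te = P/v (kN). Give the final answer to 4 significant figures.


Te = P / v = 233.2380 / 1.6840
Te = 138.5 kN


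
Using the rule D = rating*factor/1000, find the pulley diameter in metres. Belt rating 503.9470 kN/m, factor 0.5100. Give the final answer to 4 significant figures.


D = 503.9470 * 0.5100 / 1000
D = 0.2570 m


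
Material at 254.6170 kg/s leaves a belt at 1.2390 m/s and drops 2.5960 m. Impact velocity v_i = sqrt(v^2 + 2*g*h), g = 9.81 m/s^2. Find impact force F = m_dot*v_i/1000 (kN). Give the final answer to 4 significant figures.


v_i = sqrt(1.2390^2 + 2*9.81*2.5960) = 7.24352 m/s
F = 254.6170 * 7.24352 / 1000
F = 1.844 kN


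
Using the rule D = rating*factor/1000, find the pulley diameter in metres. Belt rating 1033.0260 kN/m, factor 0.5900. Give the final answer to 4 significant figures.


D = 1033.0260 * 0.5900 / 1000
D = 0.6095 m


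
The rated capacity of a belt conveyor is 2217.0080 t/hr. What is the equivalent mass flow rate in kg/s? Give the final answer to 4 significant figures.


m_dot = 2217.0080 * 1000 / 3600
m_dot = 615.8 kg/s


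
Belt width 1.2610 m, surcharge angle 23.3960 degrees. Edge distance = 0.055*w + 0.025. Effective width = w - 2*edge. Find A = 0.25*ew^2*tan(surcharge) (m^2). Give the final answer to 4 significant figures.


edge = 0.055*1.2610 + 0.025 = 0.094355 m
ew = 1.2610 - 2*0.094355 = 1.07229 m
A = 0.25 * 1.07229^2 * tan(23.3960 deg)
A = 0.1244 m^2


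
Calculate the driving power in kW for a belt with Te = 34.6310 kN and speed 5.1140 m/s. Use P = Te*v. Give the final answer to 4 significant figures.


P = Te * v = 34.6310 * 5.1140
P = 177.1 kW


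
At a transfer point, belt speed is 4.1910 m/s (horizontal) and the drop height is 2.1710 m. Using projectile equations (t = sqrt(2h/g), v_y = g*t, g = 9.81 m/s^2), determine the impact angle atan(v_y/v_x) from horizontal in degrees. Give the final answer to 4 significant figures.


t = sqrt(2*2.1710/9.81) = 0.665289 s
v_y = 9.81 * 0.665289 = 6.52649 m/s
angle = atan(6.52649 / 4.1910) = 57.29 deg


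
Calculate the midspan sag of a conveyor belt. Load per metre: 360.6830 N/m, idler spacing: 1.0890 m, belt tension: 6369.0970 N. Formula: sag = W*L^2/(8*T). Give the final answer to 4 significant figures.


sag = 360.6830 * 1.0890^2 / (8 * 6369.0970)
sag = 0.008395 m


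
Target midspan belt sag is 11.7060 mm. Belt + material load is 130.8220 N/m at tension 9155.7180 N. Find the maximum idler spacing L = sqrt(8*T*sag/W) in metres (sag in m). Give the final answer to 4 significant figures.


sag = 11.7060/1000 = 0.011706 m
L = sqrt(8 * 9155.7180 * 0.011706 / 130.8220)
L = 2.560 m


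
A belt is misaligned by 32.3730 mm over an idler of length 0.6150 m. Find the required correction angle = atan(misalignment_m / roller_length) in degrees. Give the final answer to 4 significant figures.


misalign_m = 32.3730 / 1000 = 0.032373 m
angle = atan(0.032373 / 0.6150)
angle = 3.013 deg


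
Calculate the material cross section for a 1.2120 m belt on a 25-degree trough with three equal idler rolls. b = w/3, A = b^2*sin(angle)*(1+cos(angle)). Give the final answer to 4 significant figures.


b = 1.2120/3 = 0.404 m
A = 0.404^2 * sin(25 deg) * (1 + cos(25 deg))
A = 0.1315 m^2


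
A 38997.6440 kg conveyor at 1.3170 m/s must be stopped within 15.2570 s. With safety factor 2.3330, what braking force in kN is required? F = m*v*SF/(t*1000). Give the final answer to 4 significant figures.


F = 38997.6440 * 1.3170 / 15.2570 * 2.3330 / 1000
F = 7.854 kN


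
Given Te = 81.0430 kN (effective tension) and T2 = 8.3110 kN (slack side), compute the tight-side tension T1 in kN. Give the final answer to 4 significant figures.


T1 = Te + T2 = 81.0430 + 8.3110
T1 = 89.35 kN


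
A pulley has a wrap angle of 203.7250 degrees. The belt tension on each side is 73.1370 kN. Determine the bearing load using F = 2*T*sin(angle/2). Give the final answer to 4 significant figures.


F = 2 * 73.1370 * sin(203.7250/2 deg)
F = 143.2 kN


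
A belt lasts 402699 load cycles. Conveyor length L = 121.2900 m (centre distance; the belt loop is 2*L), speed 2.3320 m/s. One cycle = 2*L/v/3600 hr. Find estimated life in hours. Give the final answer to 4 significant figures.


cycle_time = 2 * 121.2900 / 2.3320 / 3600 = 0.0288951 hr
life = 402699 * 0.0288951 = 11640 hours


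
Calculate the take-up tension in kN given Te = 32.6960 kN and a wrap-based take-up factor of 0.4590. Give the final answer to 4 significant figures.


T_tu = 32.6960 * 0.4590
T_tu = 15.01 kN


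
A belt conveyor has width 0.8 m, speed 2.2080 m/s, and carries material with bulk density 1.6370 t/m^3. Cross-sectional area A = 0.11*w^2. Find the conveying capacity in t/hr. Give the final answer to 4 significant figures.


A = 0.11 * 0.8^2 = 0.0704 m^2
C = 0.0704 * 2.2080 * 1.6370 * 3600
C = 916.1 t/hr


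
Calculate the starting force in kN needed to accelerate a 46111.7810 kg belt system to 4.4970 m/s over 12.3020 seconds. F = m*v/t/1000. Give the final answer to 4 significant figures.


F = 46111.7810 * 4.4970 / 12.3020 / 1000
F = 16.86 kN


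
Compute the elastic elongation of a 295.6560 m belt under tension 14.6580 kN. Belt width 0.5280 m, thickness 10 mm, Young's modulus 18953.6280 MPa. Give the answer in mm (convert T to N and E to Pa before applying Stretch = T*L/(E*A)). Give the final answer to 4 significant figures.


A = 0.5280 * 0.01 = 0.00528 m^2
Stretch = 14.6580*1000 * 295.6560 / (18953.6280e6 * 0.00528) * 1000
Stretch = 43.30 mm


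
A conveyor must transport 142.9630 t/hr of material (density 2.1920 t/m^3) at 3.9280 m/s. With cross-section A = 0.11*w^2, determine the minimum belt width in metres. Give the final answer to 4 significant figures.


A_req = 142.9630 / (3.9280 * 2.1920 * 3600) = 0.00461221 m^2
w = sqrt(0.00461221 / 0.11)
w = 0.2048 m


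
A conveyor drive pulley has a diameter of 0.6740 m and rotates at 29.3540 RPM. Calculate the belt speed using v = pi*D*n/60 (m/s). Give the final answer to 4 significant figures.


v = pi * 0.6740 * 29.3540 / 60
v = 1.036 m/s


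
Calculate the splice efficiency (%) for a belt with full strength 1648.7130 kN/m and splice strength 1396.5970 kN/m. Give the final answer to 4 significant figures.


Eff = 1396.5970 / 1648.7130 * 100
Eff = 84.71 %


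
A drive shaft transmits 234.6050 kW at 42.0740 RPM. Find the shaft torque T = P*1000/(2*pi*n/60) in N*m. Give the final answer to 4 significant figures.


omega = 2*pi*42.0740/60 = 4.40598 rad/s
T = 234.6050*1000 / 4.40598
T = 53250 N*m


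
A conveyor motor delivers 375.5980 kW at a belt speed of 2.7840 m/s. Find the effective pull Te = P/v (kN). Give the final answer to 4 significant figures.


Te = P / v = 375.5980 / 2.7840
Te = 134.9 kN


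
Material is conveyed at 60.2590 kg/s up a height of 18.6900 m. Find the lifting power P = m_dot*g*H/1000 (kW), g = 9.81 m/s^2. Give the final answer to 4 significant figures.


P = 60.2590 * 9.81 * 18.6900 / 1000
P = 11.05 kW


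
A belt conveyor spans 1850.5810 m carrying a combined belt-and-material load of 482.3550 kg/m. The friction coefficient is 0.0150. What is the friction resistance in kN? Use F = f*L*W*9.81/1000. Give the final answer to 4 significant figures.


F = 0.0150 * 1850.5810 * 482.3550 * 9.81 / 1000
F = 131.4 kN


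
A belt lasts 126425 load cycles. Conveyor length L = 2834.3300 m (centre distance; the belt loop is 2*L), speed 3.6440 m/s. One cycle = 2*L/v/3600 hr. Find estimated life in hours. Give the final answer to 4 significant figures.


cycle_time = 2 * 2834.3300 / 3.6440 / 3600 = 0.432115 hr
life = 126425 * 0.432115 = 54630 hours


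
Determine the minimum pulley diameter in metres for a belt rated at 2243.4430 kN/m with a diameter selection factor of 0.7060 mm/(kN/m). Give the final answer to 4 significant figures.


D = 2243.4430 * 0.7060 / 1000
D = 1.584 m


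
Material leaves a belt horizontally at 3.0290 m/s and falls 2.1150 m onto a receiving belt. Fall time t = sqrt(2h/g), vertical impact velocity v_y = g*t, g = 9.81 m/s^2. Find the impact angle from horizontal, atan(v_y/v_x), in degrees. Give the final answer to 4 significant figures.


t = sqrt(2*2.1150/9.81) = 0.656653 s
v_y = 9.81 * 0.656653 = 6.44177 m/s
angle = atan(6.44177 / 3.0290) = 64.82 deg


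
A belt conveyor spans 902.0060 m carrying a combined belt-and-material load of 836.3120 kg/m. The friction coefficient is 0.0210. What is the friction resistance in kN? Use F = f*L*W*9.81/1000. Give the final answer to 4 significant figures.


F = 0.0210 * 902.0060 * 836.3120 * 9.81 / 1000
F = 155.4 kN


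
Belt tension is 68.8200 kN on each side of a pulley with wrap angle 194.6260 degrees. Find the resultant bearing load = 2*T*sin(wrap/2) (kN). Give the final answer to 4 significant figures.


F = 2 * 68.8200 * sin(194.6260/2 deg)
F = 136.5 kN


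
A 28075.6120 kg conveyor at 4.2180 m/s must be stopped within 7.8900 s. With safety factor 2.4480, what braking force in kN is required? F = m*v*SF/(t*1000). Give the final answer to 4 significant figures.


F = 28075.6120 * 4.2180 / 7.8900 * 2.4480 / 1000
F = 36.74 kN


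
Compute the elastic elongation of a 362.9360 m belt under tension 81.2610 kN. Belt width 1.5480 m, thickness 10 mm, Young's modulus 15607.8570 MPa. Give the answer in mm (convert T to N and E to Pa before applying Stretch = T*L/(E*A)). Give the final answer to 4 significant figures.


A = 1.5480 * 0.01 = 0.01548 m^2
Stretch = 81.2610*1000 * 362.9360 / (15607.8570e6 * 0.01548) * 1000
Stretch = 122.1 mm


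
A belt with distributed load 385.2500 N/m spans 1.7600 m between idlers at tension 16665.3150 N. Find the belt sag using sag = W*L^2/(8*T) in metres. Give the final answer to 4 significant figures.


sag = 385.2500 * 1.7600^2 / (8 * 16665.3150)
sag = 0.008951 m


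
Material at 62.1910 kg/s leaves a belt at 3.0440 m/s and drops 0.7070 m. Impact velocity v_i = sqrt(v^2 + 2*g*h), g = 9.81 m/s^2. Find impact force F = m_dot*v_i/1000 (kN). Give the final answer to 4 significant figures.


v_i = sqrt(3.0440^2 + 2*9.81*0.7070) = 4.81012 m/s
F = 62.1910 * 4.81012 / 1000
F = 0.2991 kN


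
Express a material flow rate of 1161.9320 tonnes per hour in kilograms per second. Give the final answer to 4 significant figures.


m_dot = 1161.9320 * 1000 / 3600
m_dot = 322.8 kg/s


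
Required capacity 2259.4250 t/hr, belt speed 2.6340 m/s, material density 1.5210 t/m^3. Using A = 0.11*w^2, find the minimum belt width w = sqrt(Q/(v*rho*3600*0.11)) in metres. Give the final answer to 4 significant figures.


A_req = 2259.4250 / (2.6340 * 1.5210 * 3600) = 0.156657 m^2
w = sqrt(0.156657 / 0.11)
w = 1.193 m


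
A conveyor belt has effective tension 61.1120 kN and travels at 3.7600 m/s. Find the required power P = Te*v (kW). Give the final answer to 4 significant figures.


P = Te * v = 61.1120 * 3.7600
P = 229.8 kW


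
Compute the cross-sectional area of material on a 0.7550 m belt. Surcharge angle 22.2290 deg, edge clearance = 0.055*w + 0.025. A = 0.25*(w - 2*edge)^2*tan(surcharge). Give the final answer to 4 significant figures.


edge = 0.055*0.7550 + 0.025 = 0.066525 m
ew = 0.7550 - 2*0.066525 = 0.62195 m
A = 0.25 * 0.62195^2 * tan(22.2290 deg)
A = 0.03952 m^2


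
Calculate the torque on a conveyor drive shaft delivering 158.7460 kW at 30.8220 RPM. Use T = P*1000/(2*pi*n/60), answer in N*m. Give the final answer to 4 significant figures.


omega = 2*pi*30.8220/60 = 3.22767 rad/s
T = 158.7460*1000 / 3.22767
T = 49180 N*m


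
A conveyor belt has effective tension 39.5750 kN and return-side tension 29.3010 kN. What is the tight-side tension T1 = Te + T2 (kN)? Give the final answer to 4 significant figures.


T1 = Te + T2 = 39.5750 + 29.3010
T1 = 68.88 kN


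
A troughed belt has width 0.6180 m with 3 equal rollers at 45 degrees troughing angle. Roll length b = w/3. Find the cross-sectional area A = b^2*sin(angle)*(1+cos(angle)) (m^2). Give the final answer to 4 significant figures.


b = 0.6180/3 = 0.206 m
A = 0.206^2 * sin(45 deg) * (1 + cos(45 deg))
A = 0.05122 m^2


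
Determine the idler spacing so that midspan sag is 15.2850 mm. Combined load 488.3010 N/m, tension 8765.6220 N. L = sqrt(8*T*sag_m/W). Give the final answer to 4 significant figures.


sag = 15.2850/1000 = 0.015285 m
L = sqrt(8 * 8765.6220 * 0.015285 / 488.3010)
L = 1.482 m


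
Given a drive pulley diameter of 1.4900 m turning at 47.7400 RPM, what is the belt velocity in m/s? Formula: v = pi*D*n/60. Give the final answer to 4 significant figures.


v = pi * 1.4900 * 47.7400 / 60
v = 3.724 m/s


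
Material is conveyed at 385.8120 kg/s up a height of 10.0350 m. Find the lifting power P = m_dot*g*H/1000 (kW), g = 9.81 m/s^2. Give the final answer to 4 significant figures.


P = 385.8120 * 9.81 * 10.0350 / 1000
P = 37.98 kW


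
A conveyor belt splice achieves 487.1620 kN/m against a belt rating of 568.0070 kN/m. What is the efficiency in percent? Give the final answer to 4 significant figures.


Eff = 487.1620 / 568.0070 * 100
Eff = 85.77 %


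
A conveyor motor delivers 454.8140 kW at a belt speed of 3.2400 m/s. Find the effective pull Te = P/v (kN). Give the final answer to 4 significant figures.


Te = P / v = 454.8140 / 3.2400
Te = 140.4 kN


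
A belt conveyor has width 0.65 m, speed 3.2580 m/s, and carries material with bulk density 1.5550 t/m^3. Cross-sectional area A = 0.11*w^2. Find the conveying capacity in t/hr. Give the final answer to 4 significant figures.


A = 0.11 * 0.65^2 = 0.046475 m^2
C = 0.046475 * 3.2580 * 1.5550 * 3600
C = 847.6 t/hr


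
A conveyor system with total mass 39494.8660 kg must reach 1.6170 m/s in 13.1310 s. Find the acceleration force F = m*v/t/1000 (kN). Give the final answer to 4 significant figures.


F = 39494.8660 * 1.6170 / 13.1310 / 1000
F = 4.864 kN


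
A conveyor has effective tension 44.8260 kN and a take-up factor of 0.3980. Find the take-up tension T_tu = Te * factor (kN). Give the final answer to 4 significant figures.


T_tu = 44.8260 * 0.3980
T_tu = 17.84 kN


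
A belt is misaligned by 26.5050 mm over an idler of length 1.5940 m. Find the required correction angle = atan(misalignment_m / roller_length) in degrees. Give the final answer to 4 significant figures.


misalign_m = 26.5050 / 1000 = 0.026505 m
angle = atan(0.026505 / 1.5940)
angle = 0.9526 deg


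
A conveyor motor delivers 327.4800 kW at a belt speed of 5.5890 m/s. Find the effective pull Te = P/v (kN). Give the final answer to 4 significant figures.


Te = P / v = 327.4800 / 5.5890
Te = 58.59 kN


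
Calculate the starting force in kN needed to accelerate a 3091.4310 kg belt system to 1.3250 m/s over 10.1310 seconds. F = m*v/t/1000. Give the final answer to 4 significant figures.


F = 3091.4310 * 1.3250 / 10.1310 / 1000
F = 0.4043 kN


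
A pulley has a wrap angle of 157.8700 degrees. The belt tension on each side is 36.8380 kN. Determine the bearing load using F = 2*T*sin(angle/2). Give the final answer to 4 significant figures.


F = 2 * 36.8380 * sin(157.8700/2 deg)
F = 72.31 kN


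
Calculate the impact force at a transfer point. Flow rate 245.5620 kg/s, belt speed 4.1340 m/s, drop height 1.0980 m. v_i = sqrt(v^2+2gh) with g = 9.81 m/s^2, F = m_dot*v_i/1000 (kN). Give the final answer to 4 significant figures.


v_i = sqrt(4.1340^2 + 2*9.81*1.0980) = 6.21552 m/s
F = 245.5620 * 6.21552 / 1000
F = 1.526 kN
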